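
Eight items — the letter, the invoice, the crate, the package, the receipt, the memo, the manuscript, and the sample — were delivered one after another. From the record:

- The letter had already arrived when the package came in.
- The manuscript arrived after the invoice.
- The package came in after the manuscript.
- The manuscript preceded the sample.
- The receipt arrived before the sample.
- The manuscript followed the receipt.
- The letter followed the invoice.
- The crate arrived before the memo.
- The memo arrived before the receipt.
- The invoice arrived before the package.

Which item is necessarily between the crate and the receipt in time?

Tracing the constraints gives the crate → the memo → the receipt, so the memo sits after the crate and before the receipt.
No other item is forced both after the crate and before the receipt.

the memo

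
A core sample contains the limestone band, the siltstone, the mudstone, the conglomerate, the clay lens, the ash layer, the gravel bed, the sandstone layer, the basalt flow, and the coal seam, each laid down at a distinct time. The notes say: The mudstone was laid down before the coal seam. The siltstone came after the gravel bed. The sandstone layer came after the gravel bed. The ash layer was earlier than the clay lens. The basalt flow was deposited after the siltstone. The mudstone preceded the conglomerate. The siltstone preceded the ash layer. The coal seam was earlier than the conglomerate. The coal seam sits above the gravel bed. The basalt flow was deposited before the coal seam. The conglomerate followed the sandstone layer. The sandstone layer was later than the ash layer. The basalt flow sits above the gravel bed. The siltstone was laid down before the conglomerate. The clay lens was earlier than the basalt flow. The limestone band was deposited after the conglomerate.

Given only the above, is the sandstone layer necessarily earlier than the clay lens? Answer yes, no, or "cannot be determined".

No chain of stated constraints runs from the sandstone layer to the clay lens, and none runs from the clay lens to the sandstone layer either.
So the relative order of the sandstone layer and the clay lens is not fixed by the given facts.

cannot be determined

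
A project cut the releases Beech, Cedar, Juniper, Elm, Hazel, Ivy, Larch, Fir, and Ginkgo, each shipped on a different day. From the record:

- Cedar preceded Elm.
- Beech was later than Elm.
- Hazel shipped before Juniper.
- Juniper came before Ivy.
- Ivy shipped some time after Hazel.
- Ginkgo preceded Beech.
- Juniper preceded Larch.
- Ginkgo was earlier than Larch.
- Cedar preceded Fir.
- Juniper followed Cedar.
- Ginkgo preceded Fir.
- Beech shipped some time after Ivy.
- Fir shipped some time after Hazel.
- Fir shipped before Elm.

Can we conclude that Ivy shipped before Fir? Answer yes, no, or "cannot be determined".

No chain of stated constraints runs from Ivy to Fir, and none runs from Fir to Ivy either.
So the relative order of Ivy and Fir is not fixed by the given facts.

cannot be determined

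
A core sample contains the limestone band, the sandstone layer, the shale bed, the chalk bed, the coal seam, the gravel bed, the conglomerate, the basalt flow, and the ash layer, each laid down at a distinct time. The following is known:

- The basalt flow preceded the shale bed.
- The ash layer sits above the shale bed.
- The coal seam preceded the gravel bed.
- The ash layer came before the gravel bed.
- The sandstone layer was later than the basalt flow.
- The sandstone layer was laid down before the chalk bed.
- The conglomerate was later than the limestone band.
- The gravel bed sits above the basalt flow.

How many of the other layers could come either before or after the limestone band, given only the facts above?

7

Forced after the limestone band: the conglomerate.
That leaves the ash layer, the basalt flow, the chalk bed, the coal seam, the gravel bed, the sandstone layer, and the shale bed with no forced order relative to the limestone band — 7.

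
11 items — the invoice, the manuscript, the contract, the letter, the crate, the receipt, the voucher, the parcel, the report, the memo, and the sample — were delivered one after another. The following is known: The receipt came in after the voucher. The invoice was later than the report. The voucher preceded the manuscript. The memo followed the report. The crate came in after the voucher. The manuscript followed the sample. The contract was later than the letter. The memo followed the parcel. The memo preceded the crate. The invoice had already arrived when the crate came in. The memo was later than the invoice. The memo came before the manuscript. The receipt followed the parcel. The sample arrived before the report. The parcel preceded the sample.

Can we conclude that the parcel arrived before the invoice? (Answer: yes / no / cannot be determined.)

Chain the constraints: the parcel → the sample → the report → the invoice. Each link is directly stated, so the parcel comes before the invoice.

yes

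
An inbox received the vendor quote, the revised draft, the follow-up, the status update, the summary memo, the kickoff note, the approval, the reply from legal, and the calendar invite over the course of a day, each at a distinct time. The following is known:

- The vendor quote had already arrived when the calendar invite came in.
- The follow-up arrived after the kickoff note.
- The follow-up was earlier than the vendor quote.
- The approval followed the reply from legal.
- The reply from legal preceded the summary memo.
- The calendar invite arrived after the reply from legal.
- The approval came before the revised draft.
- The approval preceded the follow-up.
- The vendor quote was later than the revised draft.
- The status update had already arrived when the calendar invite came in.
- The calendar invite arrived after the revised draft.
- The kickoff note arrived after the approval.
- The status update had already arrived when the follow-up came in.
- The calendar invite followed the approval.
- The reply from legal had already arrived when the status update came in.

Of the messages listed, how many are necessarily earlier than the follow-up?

Directly stated before the follow-up: the approval, the kickoff note, and the status update.
The reply from legal reaches the follow-up via the reply from legal → the status update → the follow-up.
No chain forces the summary memo (or any of the others) ahead of the follow-up.
That's the approval, the kickoff note, the reply from legal, and the status update — 4 in all.

4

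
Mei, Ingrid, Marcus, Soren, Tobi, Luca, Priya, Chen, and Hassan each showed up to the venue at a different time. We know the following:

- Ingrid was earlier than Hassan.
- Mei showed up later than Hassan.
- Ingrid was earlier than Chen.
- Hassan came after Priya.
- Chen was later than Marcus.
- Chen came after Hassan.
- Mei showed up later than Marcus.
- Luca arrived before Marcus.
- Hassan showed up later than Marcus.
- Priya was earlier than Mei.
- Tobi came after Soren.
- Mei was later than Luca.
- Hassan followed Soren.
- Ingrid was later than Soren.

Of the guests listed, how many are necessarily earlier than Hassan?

5

Directly stated before Hassan: Ingrid, Marcus, Priya, and Soren.
Luca reaches Hassan via Luca → Marcus → Hassan.
No chain forces Chen (or any of the others) ahead of Hassan.
That's Ingrid, Luca, Marcus, Priya, and Soren — 5 in all.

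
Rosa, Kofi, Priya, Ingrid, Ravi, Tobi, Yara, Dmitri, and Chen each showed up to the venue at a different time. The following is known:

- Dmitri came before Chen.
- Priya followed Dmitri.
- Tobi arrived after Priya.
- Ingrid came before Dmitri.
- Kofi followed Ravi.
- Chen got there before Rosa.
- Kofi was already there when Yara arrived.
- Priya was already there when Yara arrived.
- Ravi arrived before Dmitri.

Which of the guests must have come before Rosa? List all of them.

Directly stated before Rosa: Chen.
Dmitri reaches Rosa via Dmitri → Chen → Rosa.
Ingrid reaches Rosa via Ingrid → Dmitri → Chen → Rosa.
Ravi reaches Rosa via Ravi → Dmitri → Chen → Rosa.
No chain forces Tobi (or any of the others) ahead of Rosa.

Chen, Dmitri, Ingrid, Ravi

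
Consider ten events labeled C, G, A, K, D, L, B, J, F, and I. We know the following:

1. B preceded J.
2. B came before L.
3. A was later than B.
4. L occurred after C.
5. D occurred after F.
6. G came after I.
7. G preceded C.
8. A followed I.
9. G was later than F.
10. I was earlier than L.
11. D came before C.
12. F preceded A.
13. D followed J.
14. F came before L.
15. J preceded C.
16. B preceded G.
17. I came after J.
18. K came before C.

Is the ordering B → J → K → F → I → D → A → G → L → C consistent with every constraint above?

no

The constraints require C before L, but in the proposed sequence L appears ahead of C. That one violation is enough.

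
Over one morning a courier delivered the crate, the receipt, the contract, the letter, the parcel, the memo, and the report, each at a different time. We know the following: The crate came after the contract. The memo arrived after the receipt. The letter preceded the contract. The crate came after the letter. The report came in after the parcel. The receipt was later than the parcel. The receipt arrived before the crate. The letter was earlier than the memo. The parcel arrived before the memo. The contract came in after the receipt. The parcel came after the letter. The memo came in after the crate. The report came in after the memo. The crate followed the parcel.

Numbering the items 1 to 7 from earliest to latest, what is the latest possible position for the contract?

4

The contract must come before the crate, the memo, and the report — 3 items forced after it.
Everything else can be placed before the contract in some valid order, so the contract can sit as late as position 7 − 3 = 4.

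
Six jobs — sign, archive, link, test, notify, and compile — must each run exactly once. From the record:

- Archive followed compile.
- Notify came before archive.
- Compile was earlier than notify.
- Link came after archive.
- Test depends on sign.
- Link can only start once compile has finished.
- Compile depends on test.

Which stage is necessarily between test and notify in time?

compile

Tracing the constraints gives test → compile → notify, so compile sits after test and before notify.
No other stage is forced both after test and before notify.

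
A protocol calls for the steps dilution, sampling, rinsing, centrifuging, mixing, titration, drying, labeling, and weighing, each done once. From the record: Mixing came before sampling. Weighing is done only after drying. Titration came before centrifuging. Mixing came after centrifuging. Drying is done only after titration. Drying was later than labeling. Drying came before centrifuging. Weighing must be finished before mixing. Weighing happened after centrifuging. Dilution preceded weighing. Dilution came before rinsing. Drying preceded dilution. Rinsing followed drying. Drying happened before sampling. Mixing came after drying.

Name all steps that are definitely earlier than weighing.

Directly stated before weighing: centrifuging, dilution, and drying.
Labeling reaches weighing via labeling → drying → weighing.
Titration reaches weighing via titration → drying → weighing.

centrifuging, dilution, drying, labeling, titration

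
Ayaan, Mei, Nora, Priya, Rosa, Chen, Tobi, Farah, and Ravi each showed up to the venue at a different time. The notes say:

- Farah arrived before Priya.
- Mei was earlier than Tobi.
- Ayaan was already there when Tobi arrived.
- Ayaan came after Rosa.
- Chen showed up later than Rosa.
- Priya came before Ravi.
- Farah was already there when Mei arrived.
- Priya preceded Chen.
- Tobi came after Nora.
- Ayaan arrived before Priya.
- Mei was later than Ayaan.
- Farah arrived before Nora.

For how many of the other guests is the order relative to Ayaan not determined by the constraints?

2

Forced before Ayaan: Rosa; forced after Ayaan: Chen, Mei, Priya, Ravi, and Tobi.
That leaves Farah and Nora with no forced order relative to Ayaan — 2.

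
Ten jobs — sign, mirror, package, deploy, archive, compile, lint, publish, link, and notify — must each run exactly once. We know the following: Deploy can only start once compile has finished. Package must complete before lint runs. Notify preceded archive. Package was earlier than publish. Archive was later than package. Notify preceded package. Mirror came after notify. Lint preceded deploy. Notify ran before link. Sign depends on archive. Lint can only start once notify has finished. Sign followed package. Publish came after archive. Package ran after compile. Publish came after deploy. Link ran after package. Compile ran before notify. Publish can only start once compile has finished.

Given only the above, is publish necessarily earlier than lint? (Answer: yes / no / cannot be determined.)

no

Tracing the constraints gives lint → deploy → publish, so lint must come before publish.
That means publish cannot be before lint.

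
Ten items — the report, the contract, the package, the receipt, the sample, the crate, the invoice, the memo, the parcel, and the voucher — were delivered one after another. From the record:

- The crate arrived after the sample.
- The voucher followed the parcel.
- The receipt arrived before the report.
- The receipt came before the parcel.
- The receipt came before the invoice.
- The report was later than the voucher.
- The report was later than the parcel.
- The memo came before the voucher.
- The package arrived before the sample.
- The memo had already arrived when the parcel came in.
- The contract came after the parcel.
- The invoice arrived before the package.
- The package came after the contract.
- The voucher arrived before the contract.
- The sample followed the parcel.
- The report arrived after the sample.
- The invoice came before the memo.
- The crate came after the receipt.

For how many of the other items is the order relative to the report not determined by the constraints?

1

Forced before the report: the contract, the invoice, the memo, the package, the parcel, the receipt, the sample, and the voucher.
That leaves the crate with no forced order relative to the report — 1.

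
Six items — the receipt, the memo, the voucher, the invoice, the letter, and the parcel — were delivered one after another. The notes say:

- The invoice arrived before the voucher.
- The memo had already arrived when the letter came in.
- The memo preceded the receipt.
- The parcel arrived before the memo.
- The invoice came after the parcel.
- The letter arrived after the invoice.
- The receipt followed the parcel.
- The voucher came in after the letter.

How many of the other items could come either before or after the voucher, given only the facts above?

Forced before the voucher: the invoice, the letter, the memo, and the parcel.
That leaves the receipt with no forced order relative to the voucher — 1.

1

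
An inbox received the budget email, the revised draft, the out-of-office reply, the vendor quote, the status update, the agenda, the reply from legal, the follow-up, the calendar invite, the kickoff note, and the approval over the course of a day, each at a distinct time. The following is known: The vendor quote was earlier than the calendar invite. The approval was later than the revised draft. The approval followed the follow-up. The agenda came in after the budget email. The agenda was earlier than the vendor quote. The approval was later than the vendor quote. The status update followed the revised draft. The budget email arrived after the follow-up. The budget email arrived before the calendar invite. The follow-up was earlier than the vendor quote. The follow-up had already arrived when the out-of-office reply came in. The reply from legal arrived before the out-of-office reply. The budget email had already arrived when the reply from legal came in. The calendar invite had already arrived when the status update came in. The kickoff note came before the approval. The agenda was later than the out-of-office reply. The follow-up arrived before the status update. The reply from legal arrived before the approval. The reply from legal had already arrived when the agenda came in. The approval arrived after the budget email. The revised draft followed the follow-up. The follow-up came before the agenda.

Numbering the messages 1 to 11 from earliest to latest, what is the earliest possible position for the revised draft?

2

The follow-up must come before the revised draft — 1 forced predecessor.
Nothing else is forced ahead of the revised draft, so its earliest slot is position 1 + 1 = 2.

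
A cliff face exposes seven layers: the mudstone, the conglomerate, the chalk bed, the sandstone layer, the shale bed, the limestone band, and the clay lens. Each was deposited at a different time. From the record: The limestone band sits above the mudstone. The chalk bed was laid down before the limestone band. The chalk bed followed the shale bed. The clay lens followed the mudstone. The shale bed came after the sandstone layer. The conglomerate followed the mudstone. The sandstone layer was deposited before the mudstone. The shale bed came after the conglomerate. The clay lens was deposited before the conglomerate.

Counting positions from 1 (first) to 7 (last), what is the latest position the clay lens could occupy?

The clay lens must come before the chalk bed, the conglomerate, the limestone band, and the shale bed — 4 layers forced after it.
Everything else can be placed before the clay lens in some valid order, so the clay lens can sit as late as position 7 − 4 = 3.

3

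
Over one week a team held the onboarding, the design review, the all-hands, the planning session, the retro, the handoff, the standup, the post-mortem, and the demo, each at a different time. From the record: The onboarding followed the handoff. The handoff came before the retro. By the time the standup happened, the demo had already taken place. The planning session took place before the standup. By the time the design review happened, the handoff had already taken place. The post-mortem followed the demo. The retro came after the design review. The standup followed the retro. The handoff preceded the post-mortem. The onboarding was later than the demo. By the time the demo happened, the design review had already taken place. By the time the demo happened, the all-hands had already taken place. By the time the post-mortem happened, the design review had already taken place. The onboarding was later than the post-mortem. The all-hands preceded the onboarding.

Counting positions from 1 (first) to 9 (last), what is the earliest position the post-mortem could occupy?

The all-hands, the demo, the design review, and the handoff must all come before the post-mortem — 4 forced predecessors.
Nothing else is forced ahead of the post-mortem, so its earliest slot is position 4 + 1 = 5.

5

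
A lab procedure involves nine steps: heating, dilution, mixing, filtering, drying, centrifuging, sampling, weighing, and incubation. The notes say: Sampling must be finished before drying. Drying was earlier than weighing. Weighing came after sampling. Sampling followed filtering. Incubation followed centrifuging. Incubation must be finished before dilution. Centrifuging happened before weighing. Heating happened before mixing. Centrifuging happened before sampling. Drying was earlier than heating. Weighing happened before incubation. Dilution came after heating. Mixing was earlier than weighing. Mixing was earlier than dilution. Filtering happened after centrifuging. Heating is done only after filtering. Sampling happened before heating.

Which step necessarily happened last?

dilution

Every other step has a chain of constraints placing it before dilution, so dilution is last.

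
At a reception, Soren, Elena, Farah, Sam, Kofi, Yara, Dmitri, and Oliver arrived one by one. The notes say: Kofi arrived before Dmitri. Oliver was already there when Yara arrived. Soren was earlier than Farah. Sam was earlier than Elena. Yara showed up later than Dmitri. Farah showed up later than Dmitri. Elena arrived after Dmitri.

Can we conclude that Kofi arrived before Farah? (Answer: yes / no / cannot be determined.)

Chain the constraints: Kofi → Dmitri → Farah. Each link is directly stated, so Kofi comes before Farah.

yes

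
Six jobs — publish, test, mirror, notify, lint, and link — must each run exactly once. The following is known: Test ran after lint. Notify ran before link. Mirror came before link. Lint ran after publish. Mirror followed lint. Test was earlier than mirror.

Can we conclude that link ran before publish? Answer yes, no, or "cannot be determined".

Tracing the constraints gives publish → lint → mirror → link, so publish must come before link.
That means link cannot be before publish.

no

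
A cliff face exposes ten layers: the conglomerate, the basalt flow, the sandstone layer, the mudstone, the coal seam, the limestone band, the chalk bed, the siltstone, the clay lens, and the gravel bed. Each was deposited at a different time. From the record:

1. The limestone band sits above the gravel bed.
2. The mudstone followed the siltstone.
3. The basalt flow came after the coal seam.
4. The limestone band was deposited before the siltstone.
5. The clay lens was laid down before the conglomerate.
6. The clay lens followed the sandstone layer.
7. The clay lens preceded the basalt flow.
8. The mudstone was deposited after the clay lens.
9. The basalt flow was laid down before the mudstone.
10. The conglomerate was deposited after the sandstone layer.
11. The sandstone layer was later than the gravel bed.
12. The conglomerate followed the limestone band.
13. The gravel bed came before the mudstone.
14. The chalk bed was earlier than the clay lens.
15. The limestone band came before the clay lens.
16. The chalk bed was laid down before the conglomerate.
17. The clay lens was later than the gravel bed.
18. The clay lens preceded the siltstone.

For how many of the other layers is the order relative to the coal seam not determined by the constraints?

7

Forced after the coal seam: the basalt flow and the mudstone.
That leaves the chalk bed, the clay lens, the conglomerate, the gravel bed, the limestone band, the sandstone layer, and the siltstone with no forced order relative to the coal seam — 7.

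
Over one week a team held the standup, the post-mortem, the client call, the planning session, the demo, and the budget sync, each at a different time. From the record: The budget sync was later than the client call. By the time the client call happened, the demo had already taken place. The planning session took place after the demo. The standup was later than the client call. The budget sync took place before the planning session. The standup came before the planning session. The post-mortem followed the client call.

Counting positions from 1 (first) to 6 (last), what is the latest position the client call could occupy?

The client call must come before the budget sync, the planning session, the post-mortem, and the standup — 4 meetings forced after it.
Everything else can be placed before the client call in some valid order, so the client call can sit as late as position 6 − 4 = 2.

2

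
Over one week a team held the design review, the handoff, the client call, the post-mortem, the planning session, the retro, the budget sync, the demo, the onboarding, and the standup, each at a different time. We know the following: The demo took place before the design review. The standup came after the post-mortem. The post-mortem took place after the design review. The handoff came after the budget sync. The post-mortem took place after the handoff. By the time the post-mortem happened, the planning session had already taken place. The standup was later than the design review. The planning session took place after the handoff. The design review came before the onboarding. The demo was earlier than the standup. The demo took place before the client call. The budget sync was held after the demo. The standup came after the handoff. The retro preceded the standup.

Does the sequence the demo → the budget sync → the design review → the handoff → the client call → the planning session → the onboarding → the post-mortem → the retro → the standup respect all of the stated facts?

yes

Check each stated constraint against the proposed order — e.g. the design review is ahead of the standup; the demo is ahead of the standup. Every pair is in the required order; nothing is violated.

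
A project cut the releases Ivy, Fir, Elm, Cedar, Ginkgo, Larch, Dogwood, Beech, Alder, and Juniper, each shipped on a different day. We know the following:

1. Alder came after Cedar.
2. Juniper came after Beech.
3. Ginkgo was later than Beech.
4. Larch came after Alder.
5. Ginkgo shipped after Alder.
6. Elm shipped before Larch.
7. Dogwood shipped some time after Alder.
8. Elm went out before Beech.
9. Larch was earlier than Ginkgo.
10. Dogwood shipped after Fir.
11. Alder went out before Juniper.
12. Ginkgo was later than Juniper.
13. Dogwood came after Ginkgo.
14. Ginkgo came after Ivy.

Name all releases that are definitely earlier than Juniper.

Directly stated before Juniper: Alder and Beech.
Cedar reaches Juniper via Cedar → Alder → Juniper.
Elm reaches Juniper via Elm → Beech → Juniper.
No chain forces Dogwood (or any of the others) ahead of Juniper.

Alder, Beech, Cedar, Elm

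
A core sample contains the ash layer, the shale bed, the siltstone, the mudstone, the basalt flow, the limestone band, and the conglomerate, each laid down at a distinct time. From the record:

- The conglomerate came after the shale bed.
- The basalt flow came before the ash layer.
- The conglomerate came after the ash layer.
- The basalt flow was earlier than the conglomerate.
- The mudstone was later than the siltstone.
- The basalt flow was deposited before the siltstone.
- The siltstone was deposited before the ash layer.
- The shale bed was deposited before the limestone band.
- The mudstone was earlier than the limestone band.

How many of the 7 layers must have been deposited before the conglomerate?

4

Directly stated before the conglomerate: the ash layer, the basalt flow, and the shale bed.
The siltstone reaches the conglomerate via the siltstone → the ash layer → the conglomerate.
That's the ash layer, the basalt flow, the shale bed, and the siltstone — 4 in all.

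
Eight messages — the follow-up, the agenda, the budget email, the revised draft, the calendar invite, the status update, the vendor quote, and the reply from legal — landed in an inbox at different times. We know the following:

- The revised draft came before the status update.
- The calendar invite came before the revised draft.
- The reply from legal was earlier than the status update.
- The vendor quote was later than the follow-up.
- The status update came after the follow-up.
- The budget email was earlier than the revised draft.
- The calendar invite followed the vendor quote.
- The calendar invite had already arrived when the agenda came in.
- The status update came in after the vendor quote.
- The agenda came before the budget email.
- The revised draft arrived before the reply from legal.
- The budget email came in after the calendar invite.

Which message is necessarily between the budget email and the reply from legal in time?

Tracing the constraints gives the budget email → the revised draft → the reply from legal, so the revised draft sits after the budget email and before the reply from legal.
No other message is forced both after the budget email and before the reply from legal.

the revised draft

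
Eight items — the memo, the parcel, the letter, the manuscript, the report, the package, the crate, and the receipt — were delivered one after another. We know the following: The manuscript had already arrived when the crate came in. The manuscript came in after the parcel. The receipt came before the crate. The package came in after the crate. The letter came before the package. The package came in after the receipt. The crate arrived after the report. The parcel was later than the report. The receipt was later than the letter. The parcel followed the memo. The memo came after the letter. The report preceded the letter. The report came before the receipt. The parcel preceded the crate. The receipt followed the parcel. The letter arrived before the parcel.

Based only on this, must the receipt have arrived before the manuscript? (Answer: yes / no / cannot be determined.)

No chain of stated constraints runs from the receipt to the manuscript, and none runs from the manuscript to the receipt either.
So the relative order of the receipt and the manuscript is not fixed by the given facts.

cannot be determined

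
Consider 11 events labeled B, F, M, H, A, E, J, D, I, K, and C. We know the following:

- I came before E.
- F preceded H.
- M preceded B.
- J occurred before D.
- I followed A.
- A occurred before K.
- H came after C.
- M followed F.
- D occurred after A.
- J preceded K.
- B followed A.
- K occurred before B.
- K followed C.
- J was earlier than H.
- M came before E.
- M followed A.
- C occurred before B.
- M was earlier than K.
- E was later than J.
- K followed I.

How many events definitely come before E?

5

Directly stated before E: I, J, and M.
A reaches E via A → I → E.
F reaches E via F → M → E.
No chain forces B (or any of the others) ahead of E.
That's A, F, I, J, and M — 5 in all.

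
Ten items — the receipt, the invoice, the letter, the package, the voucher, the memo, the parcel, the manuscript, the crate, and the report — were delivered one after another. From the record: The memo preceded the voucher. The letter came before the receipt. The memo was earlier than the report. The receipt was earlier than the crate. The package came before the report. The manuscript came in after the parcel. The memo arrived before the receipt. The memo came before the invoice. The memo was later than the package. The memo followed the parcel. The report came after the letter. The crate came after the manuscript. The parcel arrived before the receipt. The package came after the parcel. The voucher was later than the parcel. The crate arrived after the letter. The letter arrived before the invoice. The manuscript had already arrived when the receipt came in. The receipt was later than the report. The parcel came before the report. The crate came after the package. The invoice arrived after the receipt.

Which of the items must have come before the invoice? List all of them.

the letter, the manuscript, the memo, the package, the parcel, the receipt, the report

Directly stated before the invoice: the letter, the memo, and the receipt.
The manuscript reaches the invoice via the manuscript → the receipt → the invoice.
The package reaches the invoice via the package → the memo → the invoice.
The parcel reaches the invoice via the parcel → the receipt → the invoice.
Likewise the report reaches the invoice by chaining the stated constraints.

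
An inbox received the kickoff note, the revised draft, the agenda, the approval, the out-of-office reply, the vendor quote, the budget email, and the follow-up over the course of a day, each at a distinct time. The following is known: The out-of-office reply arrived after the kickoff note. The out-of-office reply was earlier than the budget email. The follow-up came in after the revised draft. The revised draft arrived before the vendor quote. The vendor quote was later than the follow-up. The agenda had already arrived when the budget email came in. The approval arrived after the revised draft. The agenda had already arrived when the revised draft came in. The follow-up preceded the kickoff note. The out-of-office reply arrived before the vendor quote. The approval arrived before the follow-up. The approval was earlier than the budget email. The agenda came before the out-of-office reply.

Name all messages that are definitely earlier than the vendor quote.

the agenda, the approval, the follow-up, the kickoff note, the out-of-office reply, the revised draft

Directly stated before the vendor quote: the follow-up, the out-of-office reply, and the revised draft.
The agenda reaches the vendor quote via the agenda → the out-of-office reply → the vendor quote.
The approval reaches the vendor quote via the approval → the follow-up → the vendor quote.
The kickoff note reaches the vendor quote via the kickoff note → the out-of-office reply → the vendor quote.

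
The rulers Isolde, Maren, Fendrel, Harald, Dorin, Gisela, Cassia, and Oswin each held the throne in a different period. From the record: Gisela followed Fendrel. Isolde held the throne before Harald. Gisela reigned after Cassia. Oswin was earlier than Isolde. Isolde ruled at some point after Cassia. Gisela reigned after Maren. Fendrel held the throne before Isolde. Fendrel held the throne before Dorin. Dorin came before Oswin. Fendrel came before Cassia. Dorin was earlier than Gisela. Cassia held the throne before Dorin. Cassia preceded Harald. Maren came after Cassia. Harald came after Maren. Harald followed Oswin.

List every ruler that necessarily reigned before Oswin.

Directly stated before Oswin: Dorin.
Cassia reaches Oswin via Cassia → Dorin → Oswin.
Fendrel reaches Oswin via Fendrel → Dorin → Oswin.

Cassia, Dorin, Fendrel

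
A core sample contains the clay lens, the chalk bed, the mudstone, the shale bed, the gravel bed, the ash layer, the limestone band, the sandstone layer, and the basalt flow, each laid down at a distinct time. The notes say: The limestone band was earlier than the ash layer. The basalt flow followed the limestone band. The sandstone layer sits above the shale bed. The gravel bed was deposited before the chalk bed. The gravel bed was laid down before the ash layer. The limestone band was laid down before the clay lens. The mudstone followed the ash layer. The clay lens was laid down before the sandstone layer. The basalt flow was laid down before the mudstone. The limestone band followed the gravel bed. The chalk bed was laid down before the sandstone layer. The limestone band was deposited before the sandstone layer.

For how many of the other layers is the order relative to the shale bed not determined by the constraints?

Forced after the shale bed: the sandstone layer.
That leaves the ash layer, the basalt flow, the chalk bed, the clay lens, the gravel bed, the limestone band, and the mudstone with no forced order relative to the shale bed — 7.

7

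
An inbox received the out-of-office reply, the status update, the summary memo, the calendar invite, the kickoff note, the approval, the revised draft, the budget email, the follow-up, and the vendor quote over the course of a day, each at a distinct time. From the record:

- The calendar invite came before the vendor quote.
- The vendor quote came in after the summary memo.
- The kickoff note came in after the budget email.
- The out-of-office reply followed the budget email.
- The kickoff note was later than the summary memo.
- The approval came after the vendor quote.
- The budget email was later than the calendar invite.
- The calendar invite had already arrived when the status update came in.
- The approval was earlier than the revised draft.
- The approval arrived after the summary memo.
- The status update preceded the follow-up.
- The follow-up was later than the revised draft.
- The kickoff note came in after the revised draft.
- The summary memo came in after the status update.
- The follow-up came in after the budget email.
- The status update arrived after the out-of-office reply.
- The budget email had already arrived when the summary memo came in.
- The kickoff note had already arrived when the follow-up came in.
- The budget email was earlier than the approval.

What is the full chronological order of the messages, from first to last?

The constraints fix every adjacent pair, so only one ordering works:
the calendar invite → the budget email → the out-of-office reply → the status update → the summary memo → the vendor quote → the approval → the revised draft → the kickoff note → the follow-up.

the calendar invite, the budget email, the out-of-office reply, the status update, the summary memo, the vendor quote, the approval, the revised draft, the kickoff note, the follow-up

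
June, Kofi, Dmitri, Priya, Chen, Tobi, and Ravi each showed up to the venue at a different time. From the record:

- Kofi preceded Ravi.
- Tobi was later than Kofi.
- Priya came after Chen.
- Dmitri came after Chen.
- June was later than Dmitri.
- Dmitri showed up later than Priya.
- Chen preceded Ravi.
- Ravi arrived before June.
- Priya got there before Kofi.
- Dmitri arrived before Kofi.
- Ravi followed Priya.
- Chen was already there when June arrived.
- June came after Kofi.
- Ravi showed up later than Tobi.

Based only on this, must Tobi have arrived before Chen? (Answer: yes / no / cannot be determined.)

Tracing the constraints gives Chen → Dmitri → Kofi → Tobi, so Chen must come before Tobi.
That means Tobi cannot be before Chen.

no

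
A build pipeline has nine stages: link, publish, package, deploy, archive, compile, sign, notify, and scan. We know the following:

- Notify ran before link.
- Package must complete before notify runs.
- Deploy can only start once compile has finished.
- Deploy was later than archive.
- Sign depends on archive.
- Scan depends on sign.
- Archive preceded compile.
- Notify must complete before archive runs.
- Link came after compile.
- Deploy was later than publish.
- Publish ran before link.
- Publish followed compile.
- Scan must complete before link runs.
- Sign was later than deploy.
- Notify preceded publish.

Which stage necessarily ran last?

link

Every other stage has a chain of constraints placing it before link, so link is last.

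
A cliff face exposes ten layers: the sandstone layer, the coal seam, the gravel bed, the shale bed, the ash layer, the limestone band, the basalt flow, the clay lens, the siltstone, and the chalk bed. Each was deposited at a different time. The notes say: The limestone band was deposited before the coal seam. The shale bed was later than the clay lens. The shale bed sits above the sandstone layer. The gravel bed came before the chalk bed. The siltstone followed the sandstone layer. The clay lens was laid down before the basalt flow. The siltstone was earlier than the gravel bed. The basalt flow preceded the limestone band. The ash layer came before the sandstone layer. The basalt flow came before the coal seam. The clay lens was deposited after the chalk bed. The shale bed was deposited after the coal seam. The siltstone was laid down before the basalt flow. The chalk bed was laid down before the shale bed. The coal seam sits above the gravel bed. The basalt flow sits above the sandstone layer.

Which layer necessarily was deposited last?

the shale bed

Every other layer has a chain of constraints placing it before the shale bed, so the shale bed is last.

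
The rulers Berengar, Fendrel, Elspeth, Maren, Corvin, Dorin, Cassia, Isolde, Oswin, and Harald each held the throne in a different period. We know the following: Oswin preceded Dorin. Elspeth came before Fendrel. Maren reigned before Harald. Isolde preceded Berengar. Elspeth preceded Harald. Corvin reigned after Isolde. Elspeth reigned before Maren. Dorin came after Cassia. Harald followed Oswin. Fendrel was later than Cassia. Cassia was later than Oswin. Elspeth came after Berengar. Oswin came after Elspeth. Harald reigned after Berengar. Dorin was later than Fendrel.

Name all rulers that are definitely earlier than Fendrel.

Berengar, Cassia, Elspeth, Isolde, Oswin

Directly stated before Fendrel: Cassia and Elspeth.
Berengar reaches Fendrel via Berengar → Elspeth → Fendrel.
Isolde reaches Fendrel via Isolde → Berengar → Elspeth → Fendrel.
Oswin reaches Fendrel via Oswin → Cassia → Fendrel.
No chain forces Maren (or any of the others) ahead of Fendrel.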